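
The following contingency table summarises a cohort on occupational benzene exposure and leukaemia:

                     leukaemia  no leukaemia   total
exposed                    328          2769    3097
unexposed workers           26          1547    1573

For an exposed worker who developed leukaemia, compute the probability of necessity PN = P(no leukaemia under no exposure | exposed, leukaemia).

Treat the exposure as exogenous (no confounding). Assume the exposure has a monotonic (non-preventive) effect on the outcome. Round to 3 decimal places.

p₁ = P(outcome | exposed) = 328/3097 = 0.10591
p₀ = P(outcome | unexposed) = 26/1573 = 0.016529
Under exogeneity and monotonicity, PN = (p₁ − p₀)/p₁.
PN = (0.10591 − 0.016529) / 0.10591 ≈ 0.8439

PN ≈ 0.844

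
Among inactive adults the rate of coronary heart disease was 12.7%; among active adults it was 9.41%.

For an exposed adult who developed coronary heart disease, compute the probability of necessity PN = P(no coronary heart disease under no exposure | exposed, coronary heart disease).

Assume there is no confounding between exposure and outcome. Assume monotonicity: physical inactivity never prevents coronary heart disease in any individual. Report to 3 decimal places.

p₁ = 0.127, p₀ = 0.0941.
Under exogeneity and monotonicity, PN = (p₁ − p₀) / p₁.
PN = (0.127 − 0.0941) / 0.127 = 0.0329 / 0.127 ≈ 0.2591

PN ≈ 0.259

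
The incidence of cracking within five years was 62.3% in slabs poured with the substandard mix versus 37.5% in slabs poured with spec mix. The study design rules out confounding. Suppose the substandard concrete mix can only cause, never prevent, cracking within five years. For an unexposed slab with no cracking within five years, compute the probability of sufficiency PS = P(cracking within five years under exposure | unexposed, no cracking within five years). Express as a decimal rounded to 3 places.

PS ≈ 0.397

p₁ = 0.623, p₀ = 0.375.
Under exogeneity and monotonicity, PS = (p₁ − p₀) / (1 − p₀).
PS = (0.623 − 0.375) / (1 − 0.375) = 0.248 / 0.625 ≈ 0.3968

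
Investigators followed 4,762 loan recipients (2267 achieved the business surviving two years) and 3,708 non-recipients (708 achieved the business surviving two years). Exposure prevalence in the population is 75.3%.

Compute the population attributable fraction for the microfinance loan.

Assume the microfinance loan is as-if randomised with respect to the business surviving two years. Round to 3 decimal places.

p₁ = P(outcome | exposed) = 2267/4762 = 0.47606
p₀ = P(outcome | unexposed) = 708/3708 = 0.19094
Overall risk P(Y=1) = π·p₁ + (1−π)·p₀ = 0.753×0.47606 + 0.247×0.19094 = 0.40564.
Under exogeneity, PAF = [P(Y=1) − p₀] / P(Y=1).
PAF = (0.40564 − 0.19094) / 0.40564 ≈ 0.5293

PAF ≈ 0.529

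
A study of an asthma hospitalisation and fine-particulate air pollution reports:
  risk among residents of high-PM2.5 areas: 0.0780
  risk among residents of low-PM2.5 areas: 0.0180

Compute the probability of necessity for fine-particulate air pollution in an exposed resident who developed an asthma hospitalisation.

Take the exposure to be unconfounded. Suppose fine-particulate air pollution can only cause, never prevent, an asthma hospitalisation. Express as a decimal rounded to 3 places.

Let p₁ = 0.078, p₀ = 0.018.
Under exogeneity and monotonicity, PN = (p₁ − p₀) / p₁.
PN = (0.078 − 0.018) / 0.078 = 0.06 / 0.078 ≈ 0.7692

PN ≈ 0.769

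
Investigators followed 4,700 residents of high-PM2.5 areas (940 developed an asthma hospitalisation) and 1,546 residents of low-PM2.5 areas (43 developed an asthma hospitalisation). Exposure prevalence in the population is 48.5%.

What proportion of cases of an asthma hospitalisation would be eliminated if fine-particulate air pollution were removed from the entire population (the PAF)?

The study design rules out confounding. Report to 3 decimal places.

p₁ = P(outcome | exposed) = 940/4700 = 0.2
p₀ = P(outcome | unexposed) = 43/1546 = 0.027814
Overall risk P(Y=1) = π·p₁ + (1−π)·p₀ = 0.485×0.2 + 0.515×0.027814 = 0.11132.
Under exogeneity, PAF = [P(Y=1) − p₀] / P(Y=1).
PAF = (0.11132 − 0.027814) / 0.11132 ≈ 0.7502

PAF ≈ 0.750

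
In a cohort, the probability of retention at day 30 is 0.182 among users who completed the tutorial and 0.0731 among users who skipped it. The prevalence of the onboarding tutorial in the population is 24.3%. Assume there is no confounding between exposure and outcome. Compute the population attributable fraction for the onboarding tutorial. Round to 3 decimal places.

PAF ≈ 0.266

Let p₁ = 0.182, p₀ = 0.0731.
Overall risk P(Y=1) = π·p₁ + (1−π)·p₀ = 0.243×0.182 + 0.757×0.0731 = 0.099563.
Under exogeneity, PAF = [P(Y=1) − p₀] / P(Y=1).
PAF = (0.099563 − 0.0731) / 0.099563 ≈ 0.2658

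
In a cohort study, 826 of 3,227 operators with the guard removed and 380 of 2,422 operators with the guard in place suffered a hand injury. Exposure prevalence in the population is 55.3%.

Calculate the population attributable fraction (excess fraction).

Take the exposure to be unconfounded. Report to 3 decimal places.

PAF ≈ 0.259

p₁ = P(outcome | exposed) = 826/3227 = 0.25597
p₀ = P(outcome | unexposed) = 380/2422 = 0.1569
Overall risk P(Y=1) = π·p₁ + (1−π)·p₀ = 0.553×0.25597 + 0.447×0.1569 = 0.21168.
Under exogeneity, PAF = [P(Y=1) − p₀] / P(Y=1).
PAF = (0.21168 − 0.1569) / 0.21168 ≈ 0.2588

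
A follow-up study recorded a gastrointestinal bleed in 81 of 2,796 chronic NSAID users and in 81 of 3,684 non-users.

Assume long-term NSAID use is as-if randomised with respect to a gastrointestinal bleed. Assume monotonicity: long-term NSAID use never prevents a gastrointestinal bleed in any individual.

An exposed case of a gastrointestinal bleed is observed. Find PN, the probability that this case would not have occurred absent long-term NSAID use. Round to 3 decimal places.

p₁ = P(outcome | exposed) = 81/2796 = 0.02897
p₀ = P(outcome | unexposed) = 81/3684 = 0.021987
Under exogeneity and monotonicity, PN = (p₁ − p₀) / p₁.
PN = (0.02897 − 0.021987) / 0.02897 = 0.006983 / 0.02897 ≈ 0.2410

PN ≈ 0.241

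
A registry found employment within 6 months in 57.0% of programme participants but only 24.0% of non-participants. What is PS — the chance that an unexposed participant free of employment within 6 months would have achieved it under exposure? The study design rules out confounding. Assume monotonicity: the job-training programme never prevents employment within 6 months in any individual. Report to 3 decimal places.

p₁ = 0.57, p₀ = 0.24.
Under exogeneity and monotonicity, PS = (p₁ − p₀) / (1 − p₀).
PS = (0.57 − 0.24) / (1 − 0.24) = 0.33 / 0.76 ≈ 0.4342

PS ≈ 0.434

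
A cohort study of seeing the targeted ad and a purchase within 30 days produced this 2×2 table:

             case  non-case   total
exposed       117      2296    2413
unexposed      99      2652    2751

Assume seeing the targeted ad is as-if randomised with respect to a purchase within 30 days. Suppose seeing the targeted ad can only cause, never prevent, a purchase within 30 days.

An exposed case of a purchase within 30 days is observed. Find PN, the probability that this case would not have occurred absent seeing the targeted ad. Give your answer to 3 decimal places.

PN ≈ 0.258

p₁ = P(outcome | exposed) = 117/2413 = 0.048487
p₀ = P(outcome | unexposed) = 99/2751 = 0.035987
Under exogeneity and monotonicity, PN = (p₁ − p₀)/p₁.
PN = (0.048487 − 0.035987) / 0.048487 ≈ 0.2578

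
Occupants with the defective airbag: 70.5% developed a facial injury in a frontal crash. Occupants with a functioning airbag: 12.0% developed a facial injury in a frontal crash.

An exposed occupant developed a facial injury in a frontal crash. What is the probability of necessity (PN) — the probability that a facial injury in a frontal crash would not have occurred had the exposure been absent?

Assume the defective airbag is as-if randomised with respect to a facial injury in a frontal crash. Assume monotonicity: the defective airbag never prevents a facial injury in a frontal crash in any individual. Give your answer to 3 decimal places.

p₁ = 0.705, p₀ = 0.12.
Under exogeneity and monotonicity, PN = (p₁ − p₀) / p₁.
PN = (0.705 − 0.12) / 0.705 = 0.585 / 0.705 ≈ 0.8298

PN ≈ 0.830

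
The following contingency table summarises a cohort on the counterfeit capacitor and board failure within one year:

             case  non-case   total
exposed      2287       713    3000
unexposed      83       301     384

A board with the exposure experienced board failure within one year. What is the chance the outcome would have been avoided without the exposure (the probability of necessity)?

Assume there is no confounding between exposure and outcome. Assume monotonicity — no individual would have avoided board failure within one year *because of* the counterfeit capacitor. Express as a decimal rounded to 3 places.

p₁ = P(outcome | exposed) = 2287/3000 = 0.76233
p₀ = P(outcome | unexposed) = 83/384 = 0.21615
Under exogeneity and monotonicity, PN = (p₁ − p₀)/p₁.
PN = (0.76233 − 0.21615) / 0.76233 ≈ 0.7165

PN ≈ 0.716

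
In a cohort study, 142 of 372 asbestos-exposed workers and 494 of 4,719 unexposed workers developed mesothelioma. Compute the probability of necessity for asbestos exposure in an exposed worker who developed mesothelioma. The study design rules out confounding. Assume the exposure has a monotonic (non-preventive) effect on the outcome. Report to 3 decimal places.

PN ≈ 0.726

p₁ = P(outcome | exposed) = 142/372 = 0.38172
p₀ = P(outcome | unexposed) = 494/4719 = 0.10468
Under exogeneity and monotonicity, PN = (p₁ − p₀) / p₁.
PN = (0.38172 − 0.10468) / 0.38172 = 0.27704 / 0.38172 ≈ 0.7258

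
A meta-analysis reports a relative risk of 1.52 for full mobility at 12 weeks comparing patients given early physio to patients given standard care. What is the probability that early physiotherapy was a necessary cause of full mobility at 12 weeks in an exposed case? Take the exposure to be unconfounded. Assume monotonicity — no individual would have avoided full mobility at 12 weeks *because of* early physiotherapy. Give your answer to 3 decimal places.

Under exogeneity and monotonicity, PN = (RR − 1) / RR = 1 − 1/RR.
PN = (1.52 − 1) / 1.52 = 0.52 / 1.52 ≈ 0.3421

PN ≈ 0.342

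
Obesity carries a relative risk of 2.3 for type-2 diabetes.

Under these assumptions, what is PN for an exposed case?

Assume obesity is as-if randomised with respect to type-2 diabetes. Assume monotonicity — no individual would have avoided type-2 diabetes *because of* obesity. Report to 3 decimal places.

PN ≈ 0.565

Under exogeneity and monotonicity, PN = (RR − 1) / RR = 1 − 1/RR.
PN = (2.3 − 1) / 2.3 = 1.3 / 2.3 ≈ 0.5652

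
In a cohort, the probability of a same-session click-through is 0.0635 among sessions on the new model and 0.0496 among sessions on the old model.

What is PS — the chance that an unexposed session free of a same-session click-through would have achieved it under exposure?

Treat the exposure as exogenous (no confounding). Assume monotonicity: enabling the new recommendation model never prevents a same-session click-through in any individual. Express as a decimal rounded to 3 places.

PS ≈ 0.015

Let p₁ = 0.0635, p₀ = 0.0496.
Under exogeneity and monotonicity, PS = (p₁ − p₀) / (1 − p₀).
PS = (0.0635 − 0.0496) / (1 − 0.0496) = 0.0139 / 0.9504 ≈ 0.0146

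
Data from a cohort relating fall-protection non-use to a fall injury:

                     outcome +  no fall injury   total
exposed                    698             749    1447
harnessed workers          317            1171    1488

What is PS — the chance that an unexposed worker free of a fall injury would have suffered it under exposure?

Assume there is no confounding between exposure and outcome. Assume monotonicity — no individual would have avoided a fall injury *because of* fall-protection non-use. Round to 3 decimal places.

p₁ = P(outcome | exposed) = 698/1447 = 0.48238
p₀ = P(outcome | unexposed) = 317/1488 = 0.21304
Under exogeneity and monotonicity, PS = (p₁ − p₀) / (1 − p₀).
PS = (0.48238 − 0.21304) / (1 − 0.21304) = 0.26934 / 0.78696 ≈ 0.3423

PS ≈ 0.342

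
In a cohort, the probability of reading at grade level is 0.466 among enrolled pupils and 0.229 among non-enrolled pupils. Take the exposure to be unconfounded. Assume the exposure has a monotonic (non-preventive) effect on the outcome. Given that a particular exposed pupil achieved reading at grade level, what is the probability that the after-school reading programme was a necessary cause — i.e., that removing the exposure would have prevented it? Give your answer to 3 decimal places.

Let p₁ = 0.466, p₀ = 0.229.
Under exogeneity and monotonicity, PN = (p₁ − p₀) / p₁.
PN = (0.466 − 0.229) / 0.466 = 0.237 / 0.466 ≈ 0.5086

PN ≈ 0.509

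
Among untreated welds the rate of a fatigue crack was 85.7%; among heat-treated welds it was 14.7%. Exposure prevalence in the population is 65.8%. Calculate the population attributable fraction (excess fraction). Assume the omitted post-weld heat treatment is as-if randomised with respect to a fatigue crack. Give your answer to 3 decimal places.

p₁ = 0.857, p₀ = 0.147.
Overall risk P(Y=1) = π·p₁ + (1−π)·p₀ = 0.658×0.857 + 0.342×0.147 = 0.61418.
Under exogeneity, PAF = [P(Y=1) − p₀] / P(Y=1).
PAF = (0.61418 − 0.147) / 0.61418 ≈ 0.7607

PAF ≈ 0.761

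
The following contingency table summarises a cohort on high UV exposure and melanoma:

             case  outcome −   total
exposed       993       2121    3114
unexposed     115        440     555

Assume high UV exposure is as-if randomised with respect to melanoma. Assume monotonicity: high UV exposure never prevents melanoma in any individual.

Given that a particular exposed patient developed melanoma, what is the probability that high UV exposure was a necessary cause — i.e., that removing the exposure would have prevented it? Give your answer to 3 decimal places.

PN ≈ 0.350

p₁ = P(outcome | exposed) = 993/3114 = 0.31888
p₀ = P(outcome | unexposed) = 115/555 = 0.20721
Under exogeneity and monotonicity, PN = (p₁ − p₀) / p₁.
PN = (0.31888 − 0.20721) / 0.31888 = 0.11168 / 0.31888 ≈ 0.3502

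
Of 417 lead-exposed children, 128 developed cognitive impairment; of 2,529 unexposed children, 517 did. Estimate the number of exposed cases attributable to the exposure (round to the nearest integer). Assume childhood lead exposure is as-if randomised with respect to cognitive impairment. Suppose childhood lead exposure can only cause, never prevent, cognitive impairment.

p₁ = P(outcome | exposed) = 128/417 = 0.30695
p₀ = P(outcome | unexposed) = 517/2529 = 0.20443
PN = (p₁ − p₀)/p₁ = (0.30695 − 0.20443) / 0.30695 ≈ 0.33401.
Attributable cases ≈ PN × (exposed cases) = 0.33401 × 128 ≈ 42.75.

about 43 cases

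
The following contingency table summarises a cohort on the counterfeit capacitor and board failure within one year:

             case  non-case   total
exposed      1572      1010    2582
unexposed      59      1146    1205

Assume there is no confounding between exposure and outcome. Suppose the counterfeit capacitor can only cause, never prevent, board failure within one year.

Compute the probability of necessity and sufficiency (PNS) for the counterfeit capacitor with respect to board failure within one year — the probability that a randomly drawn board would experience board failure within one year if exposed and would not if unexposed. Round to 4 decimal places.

p₁ = P(outcome | exposed) = 1572/2582 = 0.60883
p₀ = P(outcome | unexposed) = 59/1205 = 0.048963
Under exogeneity and monotonicity, PNS = p₁ − p₀.
PNS = 0.60883 − 0.048963 = 0.55987

PNS ≈ 0.5599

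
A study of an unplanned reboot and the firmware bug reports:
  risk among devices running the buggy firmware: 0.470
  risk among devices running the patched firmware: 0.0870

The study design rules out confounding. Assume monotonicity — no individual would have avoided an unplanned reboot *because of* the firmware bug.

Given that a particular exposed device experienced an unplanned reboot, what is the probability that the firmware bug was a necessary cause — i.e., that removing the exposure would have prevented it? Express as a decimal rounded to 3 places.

PN ≈ 0.815

Let p₁ = 0.47, p₀ = 0.087.
Under exogeneity and monotonicity, PN = (p₁ − p₀) / p₁.
PN = (0.47 − 0.087) / 0.47 = 0.383 / 0.47 ≈ 0.8149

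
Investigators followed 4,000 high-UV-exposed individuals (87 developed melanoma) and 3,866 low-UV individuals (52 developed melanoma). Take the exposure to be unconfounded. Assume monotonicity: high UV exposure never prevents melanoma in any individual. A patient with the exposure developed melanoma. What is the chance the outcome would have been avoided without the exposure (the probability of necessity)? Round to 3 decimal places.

PN ≈ 0.382

p₁ = P(outcome | exposed) = 87/4000 = 0.02175
p₀ = P(outcome | unexposed) = 52/3866 = 0.013451
Under exogeneity and monotonicity, PN = (p₁ − p₀) / p₁.
PN = (0.02175 − 0.013451) / 0.02175 = 0.0082994 / 0.02175 ≈ 0.3816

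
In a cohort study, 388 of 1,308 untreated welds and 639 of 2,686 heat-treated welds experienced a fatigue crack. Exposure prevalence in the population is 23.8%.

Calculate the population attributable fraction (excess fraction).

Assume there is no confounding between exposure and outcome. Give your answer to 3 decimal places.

PAF ≈ 0.055

p₁ = P(outcome | exposed) = 388/1308 = 0.29664
p₀ = P(outcome | unexposed) = 639/2686 = 0.2379
Overall risk P(Y=1) = π·p₁ + (1−π)·p₀ = 0.238×0.29664 + 0.762×0.2379 = 0.25188.
Under exogeneity, PAF = [P(Y=1) − p₀] / P(Y=1).
PAF = (0.25188 − 0.2379) / 0.25188 ≈ 0.0555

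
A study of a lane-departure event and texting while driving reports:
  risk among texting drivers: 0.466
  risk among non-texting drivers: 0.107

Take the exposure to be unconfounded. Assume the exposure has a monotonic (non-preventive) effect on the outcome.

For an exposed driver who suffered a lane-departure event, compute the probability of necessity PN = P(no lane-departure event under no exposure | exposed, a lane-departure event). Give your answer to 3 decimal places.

Let p₁ = 0.466, p₀ = 0.107.
Under exogeneity and monotonicity, PN = (p₁ − p₀) / p₁.
PN = (0.466 − 0.107) / 0.466 = 0.359 / 0.466 ≈ 0.7704

PN ≈ 0.770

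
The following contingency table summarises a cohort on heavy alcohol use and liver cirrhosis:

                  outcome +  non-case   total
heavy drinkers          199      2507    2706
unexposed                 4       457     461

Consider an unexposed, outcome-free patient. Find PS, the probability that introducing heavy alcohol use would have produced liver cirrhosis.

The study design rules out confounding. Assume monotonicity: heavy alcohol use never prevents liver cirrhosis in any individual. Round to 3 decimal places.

p₁ = P(outcome | exposed) = 199/2706 = 0.07354
p₀ = P(outcome | unexposed) = 4/461 = 0.0086768
Under exogeneity and monotonicity, PS = (p₁ − p₀)/(1 − p₀).
PS = (0.07354 − 0.0086768) / 0.99132 ≈ 0.0654

PS ≈ 0.065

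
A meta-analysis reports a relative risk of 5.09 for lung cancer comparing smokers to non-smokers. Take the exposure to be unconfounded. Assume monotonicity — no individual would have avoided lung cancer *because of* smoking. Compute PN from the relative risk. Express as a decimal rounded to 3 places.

Under exogeneity and monotonicity, PN = (RR − 1) / RR = 1 − 1/RR.
PN = (5.09 − 1) / 5.09 = 4.09 / 5.09 ≈ 0.8035

PN ≈ 0.804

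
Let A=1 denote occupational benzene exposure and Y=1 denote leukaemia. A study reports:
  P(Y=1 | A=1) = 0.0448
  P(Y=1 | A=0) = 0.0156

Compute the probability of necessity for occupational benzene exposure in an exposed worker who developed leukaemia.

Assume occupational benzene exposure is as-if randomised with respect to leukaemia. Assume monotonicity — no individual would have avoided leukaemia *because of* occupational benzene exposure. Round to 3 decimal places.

PN ≈ 0.652

Let p₁ = 0.0448, p₀ = 0.0156.
Under exogeneity and monotonicity, PN = (p₁ − p₀) / p₁.
PN = (0.0448 − 0.0156) / 0.0448 = 0.0292 / 0.0448 ≈ 0.6518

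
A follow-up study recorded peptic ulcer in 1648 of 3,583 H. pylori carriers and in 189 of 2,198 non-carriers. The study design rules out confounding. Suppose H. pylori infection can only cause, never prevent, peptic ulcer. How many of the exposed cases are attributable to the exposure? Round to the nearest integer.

about 1340 cases

p₁ = P(outcome | exposed) = 1648/3583 = 0.45995
p₀ = P(outcome | unexposed) = 189/2198 = 0.085987
PN = (p₁ − p₀)/p₁ = (0.45995 − 0.085987) / 0.45995 ≈ 0.81305.
Attributable cases ≈ PN × (exposed cases) = 0.81305 × 1648 ≈ 1339.91.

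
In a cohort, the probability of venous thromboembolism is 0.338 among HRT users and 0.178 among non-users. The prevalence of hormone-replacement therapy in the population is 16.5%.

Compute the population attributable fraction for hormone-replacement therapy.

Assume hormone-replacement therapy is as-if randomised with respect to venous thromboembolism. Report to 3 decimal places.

PAF ≈ 0.129

Let p₁ = 0.338, p₀ = 0.178.
Overall risk P(Y=1) = π·p₁ + (1−π)·p₀ = 0.165×0.338 + 0.835×0.178 = 0.2044.
Under exogeneity, PAF = [P(Y=1) − p₀] / P(Y=1).
PAF = (0.2044 − 0.178) / 0.2044 ≈ 0.1292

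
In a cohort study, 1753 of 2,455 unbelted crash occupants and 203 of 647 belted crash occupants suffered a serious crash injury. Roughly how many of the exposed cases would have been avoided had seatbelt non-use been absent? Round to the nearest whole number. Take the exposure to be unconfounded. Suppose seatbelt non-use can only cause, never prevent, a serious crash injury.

about 983 cases

p₁ = P(outcome | exposed) = 1753/2455 = 0.71405
p₀ = P(outcome | unexposed) = 203/647 = 0.31376
PN = (p₁ − p₀)/p₁ = (0.71405 − 0.31376) / 0.71405 ≈ 0.56060.
Attributable cases ≈ PN × (exposed cases) = 0.56060 × 1753 ≈ 982.73.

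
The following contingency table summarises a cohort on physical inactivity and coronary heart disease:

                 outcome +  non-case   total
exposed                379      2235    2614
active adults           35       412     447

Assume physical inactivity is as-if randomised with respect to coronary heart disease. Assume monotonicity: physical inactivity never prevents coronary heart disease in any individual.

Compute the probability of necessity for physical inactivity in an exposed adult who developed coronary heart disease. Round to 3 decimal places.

PN ≈ 0.460

p₁ = P(outcome | exposed) = 379/2614 = 0.14499
p₀ = P(outcome | unexposed) = 35/447 = 0.0783
Under exogeneity and monotonicity, PN = (p₁ − p₀)/p₁.
PN = (0.14499 − 0.0783) / 0.14499 ≈ 0.4600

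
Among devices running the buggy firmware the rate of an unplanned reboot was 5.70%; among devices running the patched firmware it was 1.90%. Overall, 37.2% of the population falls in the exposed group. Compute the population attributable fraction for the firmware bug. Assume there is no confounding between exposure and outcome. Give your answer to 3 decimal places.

p₁ = 0.057, p₀ = 0.019.
Overall risk P(Y=1) = π·p₁ + (1−π)·p₀ = 0.372×0.057 + 0.628×0.019 = 0.033136.
Under exogeneity, PAF = [P(Y=1) − p₀] / P(Y=1).
PAF = (0.033136 − 0.019) / 0.033136 ≈ 0.4266

PAF ≈ 0.427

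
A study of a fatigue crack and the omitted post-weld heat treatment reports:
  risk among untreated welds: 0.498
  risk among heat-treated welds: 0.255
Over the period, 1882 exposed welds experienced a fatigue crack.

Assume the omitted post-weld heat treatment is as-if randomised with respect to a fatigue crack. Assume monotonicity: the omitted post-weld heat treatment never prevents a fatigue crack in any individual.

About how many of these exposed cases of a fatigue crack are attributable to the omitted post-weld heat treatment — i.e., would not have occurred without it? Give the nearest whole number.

Let p₁ = 0.498, p₀ = 0.255.
PN = (p₁ − p₀)/p₁ = (0.498 − 0.255) / 0.498 ≈ 0.48795.
Attributable cases ≈ PN × (exposed cases) = 0.48795 × 1882 ≈ 918.33.

about 918 cases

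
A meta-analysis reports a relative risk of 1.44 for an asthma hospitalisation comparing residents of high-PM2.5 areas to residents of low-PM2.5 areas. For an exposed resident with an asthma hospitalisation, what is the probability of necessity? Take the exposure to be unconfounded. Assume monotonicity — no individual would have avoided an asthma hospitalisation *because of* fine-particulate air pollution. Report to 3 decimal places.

PN ≈ 0.306

Under exogeneity and monotonicity, PN = (RR − 1) / RR = 1 − 1/RR.
PN = (1.44 − 1) / 1.44 = 0.44 / 1.44 ≈ 0.3056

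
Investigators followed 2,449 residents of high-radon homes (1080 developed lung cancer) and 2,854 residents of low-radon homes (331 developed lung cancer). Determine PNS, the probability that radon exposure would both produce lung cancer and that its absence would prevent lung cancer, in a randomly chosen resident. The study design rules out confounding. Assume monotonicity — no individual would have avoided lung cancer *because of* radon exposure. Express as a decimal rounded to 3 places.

p₁ = P(outcome | exposed) = 1080/2449 = 0.441
p₀ = P(outcome | unexposed) = 331/2854 = 0.11598
Under exogeneity and monotonicity, PNS = p₁ − p₀.
PNS = 0.441 − 0.11598 = 0.32502

PNS ≈ 0.325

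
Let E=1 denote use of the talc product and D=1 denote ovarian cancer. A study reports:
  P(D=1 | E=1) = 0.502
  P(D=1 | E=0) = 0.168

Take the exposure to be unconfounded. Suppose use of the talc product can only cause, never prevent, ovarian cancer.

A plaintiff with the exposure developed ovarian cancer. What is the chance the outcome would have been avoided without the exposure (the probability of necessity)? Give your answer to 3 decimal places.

PN ≈ 0.665

Let p₁ = 0.502, p₀ = 0.168.
Under exogeneity and monotonicity, PN = (p₁ − p₀) / p₁.
PN = (0.502 − 0.168) / 0.502 = 0.334 / 0.502 ≈ 0.6653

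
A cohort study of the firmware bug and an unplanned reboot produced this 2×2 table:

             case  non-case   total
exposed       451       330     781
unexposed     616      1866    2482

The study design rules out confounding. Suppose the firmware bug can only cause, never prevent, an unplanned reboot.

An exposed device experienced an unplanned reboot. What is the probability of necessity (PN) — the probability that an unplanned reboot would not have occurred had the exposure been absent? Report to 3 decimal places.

PN ≈ 0.570

p₁ = P(outcome | exposed) = 451/781 = 0.57746
p₀ = P(outcome | unexposed) = 616/2482 = 0.24819
Under exogeneity and monotonicity, PN = (p₁ − p₀)/p₁.
PN = (0.57746 − 0.24819) / 0.57746 ≈ 0.5702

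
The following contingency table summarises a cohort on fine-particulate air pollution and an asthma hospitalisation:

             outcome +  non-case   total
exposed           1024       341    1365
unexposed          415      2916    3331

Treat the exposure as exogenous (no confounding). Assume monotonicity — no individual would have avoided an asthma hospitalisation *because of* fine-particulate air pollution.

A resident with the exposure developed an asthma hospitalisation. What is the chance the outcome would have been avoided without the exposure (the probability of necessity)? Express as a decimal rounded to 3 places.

PN ≈ 0.834

p₁ = P(outcome | exposed) = 1024/1365 = 0.75018
p₀ = P(outcome | unexposed) = 415/3331 = 0.12459
Under exogeneity and monotonicity, PN = (p₁ − p₀)/p₁.
PN = (0.75018 − 0.12459) / 0.75018 ≈ 0.8339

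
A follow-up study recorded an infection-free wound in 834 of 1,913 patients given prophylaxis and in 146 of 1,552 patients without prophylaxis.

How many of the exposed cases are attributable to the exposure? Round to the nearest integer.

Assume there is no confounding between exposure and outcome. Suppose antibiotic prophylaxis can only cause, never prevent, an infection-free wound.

about 654 cases

p₁ = P(outcome | exposed) = 834/1913 = 0.43596
p₀ = P(outcome | unexposed) = 146/1552 = 0.094072
PN = (p₁ − p₀)/p₁ = (0.43596 − 0.094072) / 0.43596 ≈ 0.78422.
Attributable cases ≈ PN × (exposed cases) = 0.78422 × 834 ≈ 654.04.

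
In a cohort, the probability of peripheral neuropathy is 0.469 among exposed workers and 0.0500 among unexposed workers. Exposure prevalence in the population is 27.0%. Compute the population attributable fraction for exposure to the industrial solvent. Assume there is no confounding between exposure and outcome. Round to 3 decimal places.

Let p₁ = 0.469, p₀ = 0.05.
Overall risk P(Y=1) = π·p₁ + (1−π)·p₀ = 0.27×0.469 + 0.73×0.05 = 0.16313.
Under exogeneity, PAF = [P(Y=1) − p₀] / P(Y=1).
PAF = (0.16313 − 0.05) / 0.16313 ≈ 0.6935

PAF ≈ 0.693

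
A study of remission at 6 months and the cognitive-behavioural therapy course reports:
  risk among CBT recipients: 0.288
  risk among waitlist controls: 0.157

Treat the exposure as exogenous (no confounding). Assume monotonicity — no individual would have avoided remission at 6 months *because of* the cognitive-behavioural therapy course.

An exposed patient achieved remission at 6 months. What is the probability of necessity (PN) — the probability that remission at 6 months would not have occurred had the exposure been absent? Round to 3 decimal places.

PN ≈ 0.455

Let p₁ = 0.288, p₀ = 0.157.
Under exogeneity and monotonicity, PN = (p₁ − p₀) / p₁.
PN = (0.288 − 0.157) / 0.288 = 0.131 / 0.288 ≈ 0.4549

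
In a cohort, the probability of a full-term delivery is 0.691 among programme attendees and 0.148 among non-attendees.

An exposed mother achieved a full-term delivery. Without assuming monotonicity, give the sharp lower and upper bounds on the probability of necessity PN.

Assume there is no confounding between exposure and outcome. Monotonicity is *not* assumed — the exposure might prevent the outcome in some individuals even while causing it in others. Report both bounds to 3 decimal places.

Let p₁ = 0.691, p₀ = 0.148.
Under exogeneity alone the bounds on PN are max{0,(p₁−p₀)/p₁} ≤ PN ≤ min{1,(1−p₀)/p₁}.
  lower = (p₁ − p₀)/p₁ = 0.543 / 0.691 ≈ 0.7858
  upper = min{1, (1 − p₀)/p₁} = 0.852 / 0.691 ≈ 1.2330 → capped at 1

0.786 ≤ PN ≤ 1.000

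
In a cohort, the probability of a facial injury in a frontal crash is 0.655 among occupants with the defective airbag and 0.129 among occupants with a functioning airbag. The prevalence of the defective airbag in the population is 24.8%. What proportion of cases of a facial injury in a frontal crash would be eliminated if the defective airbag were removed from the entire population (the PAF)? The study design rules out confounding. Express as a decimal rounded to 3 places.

Let p₁ = 0.655, p₀ = 0.129.
Overall risk P(Y=1) = π·p₁ + (1−π)·p₀ = 0.248×0.655 + 0.752×0.129 = 0.25945.
Under exogeneity, PAF = [P(Y=1) − p₀] / P(Y=1).
PAF = (0.25945 − 0.129) / 0.25945 ≈ 0.5028

PAF ≈ 0.503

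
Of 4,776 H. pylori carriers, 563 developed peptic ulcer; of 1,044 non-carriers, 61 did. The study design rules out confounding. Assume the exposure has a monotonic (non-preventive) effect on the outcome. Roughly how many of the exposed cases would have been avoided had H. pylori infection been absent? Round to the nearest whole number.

p₁ = P(outcome | exposed) = 563/4776 = 0.11788
p₀ = P(outcome | unexposed) = 61/1044 = 0.058429
PN = (p₁ − p₀)/p₁ = (0.11788 − 0.058429) / 0.11788 ≈ 0.50434.
Attributable cases ≈ PN × (exposed cases) = 0.50434 × 563 ≈ 283.94.

about 284 cases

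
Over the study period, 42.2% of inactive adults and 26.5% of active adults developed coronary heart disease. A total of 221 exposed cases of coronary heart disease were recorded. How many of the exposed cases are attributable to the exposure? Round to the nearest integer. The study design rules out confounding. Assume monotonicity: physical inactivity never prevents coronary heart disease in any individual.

about 82 cases

p₁ = 0.422, p₀ = 0.265.
PN = (p₁ − p₀)/p₁ = (0.422 − 0.265) / 0.422 ≈ 0.37204.
Attributable cases ≈ PN × (exposed cases) = 0.37204 × 221 ≈ 82.22.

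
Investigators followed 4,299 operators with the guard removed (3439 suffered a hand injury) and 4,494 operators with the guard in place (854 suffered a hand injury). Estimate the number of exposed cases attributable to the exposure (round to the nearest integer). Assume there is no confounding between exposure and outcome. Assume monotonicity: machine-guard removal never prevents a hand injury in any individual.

about 2622 cases

p₁ = P(outcome | exposed) = 3439/4299 = 0.79995
p₀ = P(outcome | unexposed) = 854/4494 = 0.19003
PN = (p₁ − p₀)/p₁ = (0.79995 − 0.19003) / 0.79995 ≈ 0.76245.
Attributable cases ≈ PN × (exposed cases) = 0.76245 × 3439 ≈ 2622.06.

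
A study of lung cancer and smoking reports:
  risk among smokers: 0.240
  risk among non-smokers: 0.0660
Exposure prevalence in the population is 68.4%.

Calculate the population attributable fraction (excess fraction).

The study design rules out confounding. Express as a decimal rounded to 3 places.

Let p₁ = 0.24, p₀ = 0.066.
Overall risk P(Y=1) = π·p₁ + (1−π)·p₀ = 0.684×0.24 + 0.316×0.066 = 0.18502.
Under exogeneity, PAF = [P(Y=1) − p₀] / P(Y=1).
PAF = (0.18502 − 0.066) / 0.18502 ≈ 0.6433

PAF ≈ 0.643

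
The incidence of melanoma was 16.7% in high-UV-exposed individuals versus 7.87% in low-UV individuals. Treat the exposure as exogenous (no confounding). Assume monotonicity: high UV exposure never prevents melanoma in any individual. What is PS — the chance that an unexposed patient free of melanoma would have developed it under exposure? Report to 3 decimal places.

PS ≈ 0.096

p₁ = 0.167, p₀ = 0.0787.
Under exogeneity and monotonicity, PS = (p₁ − p₀) / (1 − p₀).
PS = (0.167 − 0.0787) / (1 − 0.0787) = 0.0883 / 0.9213 ≈ 0.0958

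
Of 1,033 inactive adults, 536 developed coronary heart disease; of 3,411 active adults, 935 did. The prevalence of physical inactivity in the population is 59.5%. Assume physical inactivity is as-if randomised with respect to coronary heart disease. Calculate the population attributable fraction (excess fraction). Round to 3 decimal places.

p₁ = P(outcome | exposed) = 536/1033 = 0.51888
p₀ = P(outcome | unexposed) = 935/3411 = 0.27411
Overall risk P(Y=1) = π·p₁ + (1−π)·p₀ = 0.595×0.51888 + 0.405×0.27411 = 0.41975.
Under exogeneity, PAF = [P(Y=1) − p₀] / P(Y=1).
PAF = (0.41975 − 0.27411) / 0.41975 ≈ 0.3470

PAF ≈ 0.347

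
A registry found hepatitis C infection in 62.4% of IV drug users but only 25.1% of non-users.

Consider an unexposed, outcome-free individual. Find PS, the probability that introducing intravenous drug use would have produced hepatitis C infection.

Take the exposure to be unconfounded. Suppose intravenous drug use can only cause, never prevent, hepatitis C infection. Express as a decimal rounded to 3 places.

PS ≈ 0.498

p₁ = 0.624, p₀ = 0.251.
Under exogeneity and monotonicity, PS = (p₁ − p₀) / (1 − p₀).
PS = (0.624 − 0.251) / (1 − 0.251) = 0.373 / 0.749 ≈ 0.4980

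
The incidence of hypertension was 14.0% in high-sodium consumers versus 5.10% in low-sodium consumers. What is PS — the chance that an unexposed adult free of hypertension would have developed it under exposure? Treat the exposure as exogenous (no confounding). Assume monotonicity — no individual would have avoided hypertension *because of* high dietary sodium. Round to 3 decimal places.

p₁ = 0.14, p₀ = 0.051.
Under exogeneity and monotonicity, PS = (p₁ − p₀) / (1 − p₀).
PS = (0.14 − 0.051) / (1 − 0.051) = 0.089 / 0.949 ≈ 0.0938

PS ≈ 0.094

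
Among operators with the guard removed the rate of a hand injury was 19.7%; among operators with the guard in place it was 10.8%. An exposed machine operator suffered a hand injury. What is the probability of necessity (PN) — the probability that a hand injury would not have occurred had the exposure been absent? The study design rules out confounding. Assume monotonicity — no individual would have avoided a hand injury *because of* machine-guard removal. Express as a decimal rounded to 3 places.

PN ≈ 0.452

p₁ = 0.197, p₀ = 0.108.
Under exogeneity and monotonicity, PN = (p₁ − p₀) / p₁.
PN = (0.197 − 0.108) / 0.197 = 0.089 / 0.197 ≈ 0.4518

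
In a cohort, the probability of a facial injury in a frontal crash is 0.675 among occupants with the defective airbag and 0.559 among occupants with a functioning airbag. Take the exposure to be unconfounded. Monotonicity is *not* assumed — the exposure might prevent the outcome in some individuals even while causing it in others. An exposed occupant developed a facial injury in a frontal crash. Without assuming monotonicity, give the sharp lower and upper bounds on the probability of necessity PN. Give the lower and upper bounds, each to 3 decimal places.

Let p₁ = 0.675, p₀ = 0.559.
Under exogeneity alone the bounds on PN are max{0,(p₁−p₀)/p₁} ≤ PN ≤ min{1,(1−p₀)/p₁}.
  lower = (p₁ − p₀)/p₁ = 0.116 / 0.675 ≈ 0.1719
  upper = min{1, (1 − p₀)/p₁} = 0.441 / 0.675 ≈ 0.6533

0.172 ≤ PN ≤ 0.653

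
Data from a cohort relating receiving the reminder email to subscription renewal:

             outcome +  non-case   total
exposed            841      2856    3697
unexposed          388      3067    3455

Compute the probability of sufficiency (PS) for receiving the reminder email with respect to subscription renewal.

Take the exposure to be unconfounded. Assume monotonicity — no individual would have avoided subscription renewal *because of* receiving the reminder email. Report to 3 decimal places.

p₁ = P(outcome | exposed) = 841/3697 = 0.22748
p₀ = P(outcome | unexposed) = 388/3455 = 0.1123
Under exogeneity and monotonicity, PS = (p₁ − p₀)/(1 − p₀).
PS = (0.22748 − 0.1123) / 0.8877 ≈ 0.1298

PS ≈ 0.130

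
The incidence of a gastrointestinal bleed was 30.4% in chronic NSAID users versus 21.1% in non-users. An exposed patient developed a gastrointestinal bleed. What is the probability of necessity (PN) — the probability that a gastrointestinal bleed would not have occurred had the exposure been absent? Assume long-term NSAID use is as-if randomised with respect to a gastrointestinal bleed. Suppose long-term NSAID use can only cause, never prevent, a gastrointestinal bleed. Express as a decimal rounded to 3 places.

PN ≈ 0.306

p₁ = 0.304, p₀ = 0.211.
Under exogeneity and monotonicity, PN = (p₁ − p₀) / p₁.
PN = (0.304 − 0.211) / 0.304 = 0.093 / 0.304 ≈ 0.3059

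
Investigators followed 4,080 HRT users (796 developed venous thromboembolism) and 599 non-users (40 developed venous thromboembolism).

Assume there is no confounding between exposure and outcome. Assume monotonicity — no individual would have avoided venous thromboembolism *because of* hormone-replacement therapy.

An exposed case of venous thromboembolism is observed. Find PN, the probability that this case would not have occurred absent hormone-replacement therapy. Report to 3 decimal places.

PN ≈ 0.658

p₁ = P(outcome | exposed) = 796/4080 = 0.1951
p₀ = P(outcome | unexposed) = 40/599 = 0.066778
Under exogeneity and monotonicity, PN = (p₁ − p₀) / p₁.
PN = (0.1951 − 0.066778) / 0.1951 = 0.12832 / 0.1951 ≈ 0.6577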